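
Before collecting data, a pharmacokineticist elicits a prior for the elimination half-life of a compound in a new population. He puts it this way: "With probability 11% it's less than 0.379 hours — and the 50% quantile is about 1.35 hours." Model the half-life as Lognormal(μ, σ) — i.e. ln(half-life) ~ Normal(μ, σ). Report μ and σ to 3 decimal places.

μ ≈ 0.300, σ ≈ 1.036

If T ~ Lognormal(μ,σ) then ln T ~ Normal(μ,σ), so the p-quantile of ln T is μ + z_p·σ.
ln(0.379) = -0.9702 and ln(1.35) = 0.3001; z_{0.11} = -1.227, z_{0.5} = 0.
σ = (0.3001 − -0.9702)/(0 − (-1.227)) = 1.036.
μ = -0.9702 − (-1.227)·1.036 = 0.300.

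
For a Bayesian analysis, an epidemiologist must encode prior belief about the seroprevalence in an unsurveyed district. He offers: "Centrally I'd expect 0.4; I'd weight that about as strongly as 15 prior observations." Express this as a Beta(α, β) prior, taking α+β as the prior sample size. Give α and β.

Under the effective-sample-size interpretation, Beta(α, β) has prior mean α/(α+β) and prior sample size α+β.
So α+β = 15 and α/(α+β) = 0.4, giving α = 0.4·15 = 6 and β = 15 − 6 = 9.

α = 6, β = 9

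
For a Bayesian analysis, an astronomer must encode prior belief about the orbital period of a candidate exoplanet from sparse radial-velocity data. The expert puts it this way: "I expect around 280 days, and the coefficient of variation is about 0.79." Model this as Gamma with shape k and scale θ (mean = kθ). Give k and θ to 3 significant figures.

For Gamma(k, scale θ): mean = kθ, variance = kθ², so CV = 1/√k.
CV = 0.79, hence k = 1/CV² = 1.6.
Then θ = mean/k = 280/1.6 = 175.

k ≈ 1.6, θ ≈ 175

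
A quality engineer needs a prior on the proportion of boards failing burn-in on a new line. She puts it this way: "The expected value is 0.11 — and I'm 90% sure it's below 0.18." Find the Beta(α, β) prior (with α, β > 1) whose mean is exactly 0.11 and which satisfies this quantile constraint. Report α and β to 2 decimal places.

With mean 0.11 fixed, write α = 0.11s, β = 0.89s where s = α+β.
Need P(θ < 0.18) = 0.9 under Beta(0.11s, 0.89s). Normal approximation: (q−m)/√(m(1−m)/s) ≈ z_{0.9} = 1.28, so s ≈ 0.11·0.89·(1.28)²/(0.18−0.11)² = 32.8.
At s = 32.8: P(θ<0.18) ≈ 0.893. Adjusting to match 0.9 gives s ≈ 35.60.
So α = 0.11·35.60 ≈ 3.92, β = 0.89·35.60 ≈ 31.68.

α ≈ 3.92, β ≈ 31.68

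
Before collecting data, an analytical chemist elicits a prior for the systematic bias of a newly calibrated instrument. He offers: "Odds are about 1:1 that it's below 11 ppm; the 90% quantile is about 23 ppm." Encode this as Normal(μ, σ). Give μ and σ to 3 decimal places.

For Normal(μ,σ), the p-quantile is μ + z_p·σ. Here z_{0.5} = 0, z_{0.9} = 1.282.
So 11 = μ + 0σ and 23 = μ + 1.282σ.
Subtracting: σ = (23 − 11)/(1.282 − (0)) = 9.364.
Then μ = 11 − (0)·9.364 = 11.000.

μ = 11.000, σ = 9.364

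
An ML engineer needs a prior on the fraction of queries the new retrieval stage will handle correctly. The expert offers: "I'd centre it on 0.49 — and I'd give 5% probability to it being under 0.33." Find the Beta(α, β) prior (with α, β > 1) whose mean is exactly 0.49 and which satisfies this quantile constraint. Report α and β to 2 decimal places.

α ≈ 12.43, β ≈ 12.94

With mean 0.49 fixed, write α = 0.49s, β = 0.51s where s = α+β.
Need P(θ < 0.33) = 0.05 under Beta(0.49s, 0.51s). Normal approximation: (q−m)/√(m(1−m)/s) ≈ z_{0.05} = -1.64, so s ≈ 0.49·0.51·(-1.64)²/(0.33−0.49)² = 26.4.
At s = 26.4: P(θ<0.33) ≈ 0.047. Adjusting to match 0.05 gives s ≈ 25.37.
So α = 0.49·25.37 ≈ 12.43, β = 0.51·25.37 ≈ 12.94.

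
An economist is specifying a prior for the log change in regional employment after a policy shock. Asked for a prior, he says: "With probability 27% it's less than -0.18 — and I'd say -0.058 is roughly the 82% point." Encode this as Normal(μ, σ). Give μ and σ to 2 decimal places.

μ = -0.13, σ = 0.08

The p-quantile of Normal(μ,σ) is μ + z_p·σ, with z_{0.27} = -0.6128 and z_{0.82} = 0.9154.
Eliminate σ: μ = (z₂·x₁ − z₁·x₂)/(z₂ − z₁) = (0.9154·-0.18 − (-0.6128)·-0.058)/1.528 = -0.13.
Then σ = (x₂ − x₁)/(z₂ − z₁) = (-0.058 − -0.18)/1.528 = 0.08.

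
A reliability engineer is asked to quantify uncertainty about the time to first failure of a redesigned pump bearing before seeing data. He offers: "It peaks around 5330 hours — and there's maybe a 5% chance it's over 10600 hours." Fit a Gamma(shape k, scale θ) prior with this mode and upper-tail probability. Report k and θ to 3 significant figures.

k ≈ 6.87, θ ≈ 909

Gamma(k,θ) with k>1 has mode (k−1)θ, so θ = 5330/(k−1).
Need P(X < 10600) = 0.95 with θ tied to k this way. Start at k = 2, θ = 5330: P(X<10600) ≈ 0.591.
Too low — raise k to concentrate. Iterating converges to k ≈ 6.87.
Then θ = 5330/(6.87−1) ≈ 909.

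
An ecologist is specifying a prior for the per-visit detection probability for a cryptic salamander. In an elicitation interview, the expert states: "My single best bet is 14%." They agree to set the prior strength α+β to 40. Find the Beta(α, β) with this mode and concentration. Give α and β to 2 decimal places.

For α,β > 1 the Beta mode is (α−1)/(α+β−2). With α+β = 40, the mode is (α−1)/38.
Set (α−1)/38 = 0.14 → α = 1 + 0.14·38 = 6.32.
β = 40 − α = 33.68.

α = 6.32, β = 33.68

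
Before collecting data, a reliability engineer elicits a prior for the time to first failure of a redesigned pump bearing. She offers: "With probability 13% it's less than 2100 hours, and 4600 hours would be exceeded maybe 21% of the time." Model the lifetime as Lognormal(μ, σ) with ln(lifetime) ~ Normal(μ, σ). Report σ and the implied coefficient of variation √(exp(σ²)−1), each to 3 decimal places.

If T ~ Lognormal(μ,σ) then ln T ~ Normal(μ,σ), so the p-quantile of ln T is μ + z_p·σ.
ln(2100) = 7.65 and ln(4600) = 8.434; z_{0.13} = -1.126, z_{0.79} = 0.8064.
σ = (8.434 − 7.65)/(0.8064 − (-1.126)) = 0.406.
μ = 7.65 − (-1.126)·0.406 = 8.107.
CV = √(exp(σ²)−1) = √(exp(0.1646)−1) = 0.423.

σ ≈ 0.406, CV ≈ 0.423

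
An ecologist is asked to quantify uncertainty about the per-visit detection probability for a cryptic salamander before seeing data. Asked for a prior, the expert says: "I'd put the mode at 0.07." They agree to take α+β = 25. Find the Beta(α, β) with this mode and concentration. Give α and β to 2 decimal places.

α = 2.61, β = 22.39

For α,β > 1 the Beta mode is (α−1)/(α+β−2). With α+β = 25, the mode is (α−1)/23.
Set (α−1)/23 = 0.07 → α = 1 + 0.07·23 = 2.61.
β = 25 − α = 22.39.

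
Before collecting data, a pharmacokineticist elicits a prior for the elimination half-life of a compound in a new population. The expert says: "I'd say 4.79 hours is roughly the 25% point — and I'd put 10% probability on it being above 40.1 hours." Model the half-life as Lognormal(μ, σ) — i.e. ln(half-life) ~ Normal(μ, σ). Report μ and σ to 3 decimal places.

If T ~ Lognormal(μ,σ) then ln T ~ Normal(μ,σ), so the p-quantile of ln T is μ + z_p·σ.
ln(4.79) = 1.567 and ln(40.1) = 3.691; z_{0.25} = -0.6745, z_{0.9} = 1.282.
σ = (3.691 − 1.567)/(1.282 − (-0.6745)) = 1.086.
μ = 1.567 − (-0.6745)·1.086 = 2.299.

μ ≈ 2.299, σ ≈ 1.086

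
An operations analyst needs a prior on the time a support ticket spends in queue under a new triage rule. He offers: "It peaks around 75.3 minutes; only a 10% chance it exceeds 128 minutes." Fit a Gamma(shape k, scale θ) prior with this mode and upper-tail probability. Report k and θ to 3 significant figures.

k ≈ 7.73, θ ≈ 11.2

Gamma(k,θ) with k>1 has mode (k−1)θ, so θ = 75.3/(k−1).
Need P(X < 128) = 0.9 with θ tied to k this way. Start at k = 2, θ = 75.3: P(X<128) ≈ 0.507.
Too low — raise k to concentrate. Iterating converges to k ≈ 7.73.
Then θ = 75.3/(7.73−1) ≈ 11.2.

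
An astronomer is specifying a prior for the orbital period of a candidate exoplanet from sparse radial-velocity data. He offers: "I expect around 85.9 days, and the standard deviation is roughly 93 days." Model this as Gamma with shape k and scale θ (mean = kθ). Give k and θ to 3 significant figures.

k ≈ 0.853, θ ≈ 101

For Gamma(k, scale θ): mean = kθ, variance = kθ², so CV = 1/√k.
CV = SD/mean = 93/85.9 = 1.083, hence k = 1/CV² = 0.853.
Then θ = mean/k = 85.9/0.853 = 101.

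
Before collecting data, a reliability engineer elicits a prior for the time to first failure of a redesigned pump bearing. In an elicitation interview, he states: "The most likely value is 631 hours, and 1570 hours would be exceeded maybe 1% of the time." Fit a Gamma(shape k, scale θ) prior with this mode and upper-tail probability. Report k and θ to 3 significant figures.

Gamma(k,θ) with k>1 has mode (k−1)θ, so θ = 631/(k−1).
Need P(X < 1570) = 0.99 with θ tied to k this way. Start at k = 2, θ = 631: P(X<1570) ≈ 0.710.
Too low — raise k to concentrate. Iterating converges to k ≈ 6.65.
Then θ = 631/(6.65−1) ≈ 112.

k ≈ 6.65, θ ≈ 112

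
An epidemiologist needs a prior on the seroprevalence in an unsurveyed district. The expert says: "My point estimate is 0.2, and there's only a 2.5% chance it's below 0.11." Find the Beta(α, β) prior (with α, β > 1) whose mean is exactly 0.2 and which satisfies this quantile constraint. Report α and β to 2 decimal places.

With mean 0.2 fixed, write α = 0.2s, β = 0.8s where s = α+β.
Need P(θ < 0.11) = 0.025 under Beta(0.2s, 0.8s). Normal approximation: (q−m)/√(m(1−m)/s) ≈ z_{0.025} = -1.96, so s ≈ 0.2·0.8·(-1.96)²/(0.11−0.2)² = 75.9.
At s = 75.9: P(θ<0.11) ≈ 0.013. Adjusting to match 0.025 gives s ≈ 60.38.
So α = 0.2·60.38 ≈ 12.08, β = 0.8·60.38 ≈ 48.31.

α ≈ 12.08, β ≈ 48.31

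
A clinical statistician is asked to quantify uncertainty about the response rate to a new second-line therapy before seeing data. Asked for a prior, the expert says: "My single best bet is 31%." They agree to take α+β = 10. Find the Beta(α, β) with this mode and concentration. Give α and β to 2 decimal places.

For α,β > 1 the Beta mode is (α−1)/(α+β−2). With α+β = 10, the mode is (α−1)/8.
Set (α−1)/8 = 0.31 → α = 1 + 0.31·8 = 3.48.
β = 10 − α = 6.52.

α = 3.48, β = 6.52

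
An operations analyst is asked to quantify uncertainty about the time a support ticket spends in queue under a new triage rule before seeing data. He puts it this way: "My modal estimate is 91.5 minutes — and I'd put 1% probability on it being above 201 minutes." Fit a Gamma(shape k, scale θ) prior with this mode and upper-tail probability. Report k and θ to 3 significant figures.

Gamma(k,θ) with k>1 has mode (k−1)θ, so θ = 91.5/(k−1).
Need P(X < 201) = 0.99 with θ tied to k this way. Start at k = 2, θ = 91.5: P(X<201) ≈ 0.645.
Too low — raise k to concentrate. Iterating converges to k ≈ 8.79.
Then θ = 91.5/(8.79−1) ≈ 11.8.

k ≈ 8.79, θ ≈ 11.8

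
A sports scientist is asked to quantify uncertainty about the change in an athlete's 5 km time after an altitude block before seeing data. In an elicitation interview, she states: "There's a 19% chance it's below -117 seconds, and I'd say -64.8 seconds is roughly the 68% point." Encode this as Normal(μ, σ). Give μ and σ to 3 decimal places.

μ = -82.944, σ = 38.793

The p-quantile of Normal(μ,σ) is μ + z_p·σ, with z_{0.19} = -0.8779 and z_{0.68} = 0.4677.
Eliminate σ: μ = (z₂·x₁ − z₁·x₂)/(z₂ − z₁) = (0.4677·-117 − (-0.8779)·-64.8)/1.346 = -82.944.
Then σ = (x₂ − x₁)/(z₂ − z₁) = (-64.8 − -117)/1.346 = 38.793.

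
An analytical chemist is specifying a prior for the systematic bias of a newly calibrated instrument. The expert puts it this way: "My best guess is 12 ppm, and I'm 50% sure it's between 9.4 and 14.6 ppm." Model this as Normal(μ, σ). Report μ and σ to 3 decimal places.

μ = 12.000, σ = 3.855

A symmetric 50% interval runs μ ± z·σ with z = 0.6745.
Half-width = 2.6, so σ = 2.6/0.6745 = 3.855.
μ is the stated best guess, 12.000.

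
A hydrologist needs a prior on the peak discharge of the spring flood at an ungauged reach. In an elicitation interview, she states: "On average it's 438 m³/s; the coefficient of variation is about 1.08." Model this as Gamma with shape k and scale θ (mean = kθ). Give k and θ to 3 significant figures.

k ≈ 0.857, θ ≈ 511

For Gamma(k, scale θ): mean = kθ, variance = kθ², so CV = 1/√k.
CV = 1.08, hence k = 1/CV² = 0.857.
Then θ = mean/k = 438/0.857 = 511.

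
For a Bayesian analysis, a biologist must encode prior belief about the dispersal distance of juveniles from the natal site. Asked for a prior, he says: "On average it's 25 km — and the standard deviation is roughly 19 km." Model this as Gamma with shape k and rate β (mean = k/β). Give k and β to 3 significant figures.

For Gamma(k, rate β): mean = k/β, variance = k/β², so CV = 1/√k.
CV = SD/mean = 19/25 = 0.76, hence k = 1/CV² = 1.73.
Then β = k/mean = 1.73/25 = 0.0693.

k ≈ 1.73, β ≈ 0.0693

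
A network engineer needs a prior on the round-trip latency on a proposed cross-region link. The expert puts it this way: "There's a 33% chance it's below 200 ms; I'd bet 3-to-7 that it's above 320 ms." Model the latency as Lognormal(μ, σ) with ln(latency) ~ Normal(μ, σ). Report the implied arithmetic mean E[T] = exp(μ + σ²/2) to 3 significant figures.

E[T] ≈ 279 ms

If T ~ Lognormal(μ,σ) then ln T ~ Normal(μ,σ), so the p-quantile of ln T is μ + z_p·σ.
ln(200) = 5.298 and ln(320) = 5.768; z_{0.33} = -0.4399, z_{0.7} = 0.5244.
σ = (5.768 − 5.298)/(0.5244 − (-0.4399)) = 0.487.
μ = 5.298 − (-0.4399)·0.487 = 5.513.
E[T] = exp(μ + σ²/2) = exp(5.513 + 0.1188) = 279 ms.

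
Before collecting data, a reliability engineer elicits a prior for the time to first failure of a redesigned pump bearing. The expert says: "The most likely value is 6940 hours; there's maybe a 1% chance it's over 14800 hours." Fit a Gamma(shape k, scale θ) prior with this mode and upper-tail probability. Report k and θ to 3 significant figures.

Gamma(k,θ) with k>1 has mode (k−1)θ, so θ = 6940/(k−1).
Need P(X < 14800) = 0.99 with θ tied to k this way. Start at k = 2, θ = 6940: P(X<14800) ≈ 0.629.
Too low — raise k to concentrate. Iterating converges to k ≈ 9.46.
Then θ = 6940/(9.46−1) ≈ 820.

k ≈ 9.46, θ ≈ 820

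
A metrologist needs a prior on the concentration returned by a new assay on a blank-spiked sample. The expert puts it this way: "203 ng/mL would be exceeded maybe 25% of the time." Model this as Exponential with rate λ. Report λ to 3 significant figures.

λ ≈ 0.00683

P(T > 203.0) = e^(−λ·203.0) = 0.25, so λ = −ln(0.25)/203.0 = 0.00683.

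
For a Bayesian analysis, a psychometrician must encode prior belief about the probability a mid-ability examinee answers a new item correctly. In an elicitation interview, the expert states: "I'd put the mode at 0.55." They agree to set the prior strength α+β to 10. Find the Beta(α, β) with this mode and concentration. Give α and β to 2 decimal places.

α = 5.40, β = 4.60

For α,β > 1 the Beta mode is (α−1)/(α+β−2). With α+β = 10, the mode is (α−1)/8.
Set (α−1)/8 = 0.55 → α = 1 + 0.55·8 = 5.40.
β = 10 − α = 4.60.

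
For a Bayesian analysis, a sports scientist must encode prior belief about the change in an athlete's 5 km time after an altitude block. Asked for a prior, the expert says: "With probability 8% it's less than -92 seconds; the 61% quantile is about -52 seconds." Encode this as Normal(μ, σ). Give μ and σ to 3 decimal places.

μ = -58.633, σ = 23.747

The p-quantile of Normal(μ,σ) is μ + z_p·σ, with z_{0.08} = -1.405 and z_{0.61} = 0.2793.
Eliminate σ: μ = (z₂·x₁ − z₁·x₂)/(z₂ − z₁) = (0.2793·-92 − (-1.405)·-52)/1.684 = -58.633.
Then σ = (x₂ − x₁)/(z₂ − z₁) = (-52 − -92)/1.684 = 23.747.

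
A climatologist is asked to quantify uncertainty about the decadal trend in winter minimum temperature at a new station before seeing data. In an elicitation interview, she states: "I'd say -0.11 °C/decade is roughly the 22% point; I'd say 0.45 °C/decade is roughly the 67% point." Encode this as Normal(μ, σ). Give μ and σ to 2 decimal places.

For Normal(μ,σ), the p-quantile is μ + z_p·σ. Here z_{0.22} = -0.7722, z_{0.67} = 0.4399.
So -0.11 = μ − 0.7722σ and 0.45 = μ + 0.4399σ.
Subtracting: σ = (0.45 − -0.11)/(0.4399 − (-0.7722)) = 0.46.
Then μ = -0.11 − (-0.7722)·0.46 = 0.25.

μ = 0.25, σ = 0.46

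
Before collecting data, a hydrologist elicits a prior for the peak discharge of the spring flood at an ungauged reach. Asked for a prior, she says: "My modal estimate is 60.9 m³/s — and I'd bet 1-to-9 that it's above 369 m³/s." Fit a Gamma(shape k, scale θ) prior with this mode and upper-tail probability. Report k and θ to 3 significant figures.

Gamma(k,θ) with k>1 has mode (k−1)θ, so θ = 60.9/(k−1).
Need P(X < 369) = 0.9 with θ tied to k this way. Start at k = 2, θ = 60.9: P(X<369) ≈ 0.984.
Too high — lower k to spread out. Iterating converges to k ≈ 1.52.
Then θ = 60.9/(1.52−1) ≈ 117.

k ≈ 1.52, θ ≈ 117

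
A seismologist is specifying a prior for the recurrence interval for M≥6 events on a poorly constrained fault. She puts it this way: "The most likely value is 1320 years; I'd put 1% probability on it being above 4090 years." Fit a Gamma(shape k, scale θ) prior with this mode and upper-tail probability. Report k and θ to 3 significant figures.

Gamma(k,θ) with k>1 has mode (k−1)θ, so θ = 1320/(k−1).
Need P(X < 4090) = 0.99 with θ tied to k this way. Start at k = 2, θ = 1320: P(X<4090) ≈ 0.815.
Too low — raise k to concentrate. Iterating converges to k ≈ 4.49.
Then θ = 1320/(4.49−1) ≈ 378.

k ≈ 4.49, θ ≈ 378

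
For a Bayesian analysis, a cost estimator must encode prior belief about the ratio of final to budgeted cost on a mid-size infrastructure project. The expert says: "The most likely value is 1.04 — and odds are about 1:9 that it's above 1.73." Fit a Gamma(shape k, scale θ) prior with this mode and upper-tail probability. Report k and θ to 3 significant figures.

k ≈ 8.29, θ ≈ 0.143

Gamma(k,θ) with k>1 has mode (k−1)θ, so θ = 1.04/(k−1).
Need P(X < 1.73) = 0.9 with θ tied to k this way. Start at k = 2, θ = 1.04: P(X<1.73) ≈ 0.495.
Too low — raise k to concentrate. Iterating converges to k ≈ 8.29.
Then θ = 1.04/(8.29−1) ≈ 0.143.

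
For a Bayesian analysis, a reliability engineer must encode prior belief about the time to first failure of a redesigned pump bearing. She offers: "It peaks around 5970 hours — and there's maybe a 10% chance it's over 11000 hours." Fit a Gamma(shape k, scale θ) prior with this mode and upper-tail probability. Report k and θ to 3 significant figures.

Gamma(k,θ) with k>1 has mode (k−1)θ, so θ = 5970/(k−1).
Need P(X < 11000) = 0.9 with θ tied to k this way. Start at k = 2, θ = 5970: P(X<11000) ≈ 0.550.
Too low — raise k to concentrate. Iterating converges to k ≈ 6.11.
Then θ = 5970/(6.11−1) ≈ 1170.

k ≈ 6.11, θ ≈ 1170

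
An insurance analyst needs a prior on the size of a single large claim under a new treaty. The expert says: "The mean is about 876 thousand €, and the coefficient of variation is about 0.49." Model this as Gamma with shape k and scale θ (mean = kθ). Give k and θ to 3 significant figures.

For Gamma(k, scale θ): mean = kθ, variance = kθ², so CV = 1/√k.
CV = 0.49, hence k = 1/CV² = 4.16.
Then θ = mean/k = 876/4.16 = 210.

k ≈ 4.16, θ ≈ 210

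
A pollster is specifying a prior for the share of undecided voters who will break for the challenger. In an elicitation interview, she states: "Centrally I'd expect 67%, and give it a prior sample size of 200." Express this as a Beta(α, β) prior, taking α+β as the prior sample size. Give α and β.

α = 134, β = 66

Under the effective-sample-size interpretation, Beta(α, β) has prior mean α/(α+β) and prior sample size α+β.
So α+β = 200 and α/(α+β) = 0.67, giving α = 0.67·200 = 134 and β = 200 − 134 = 66.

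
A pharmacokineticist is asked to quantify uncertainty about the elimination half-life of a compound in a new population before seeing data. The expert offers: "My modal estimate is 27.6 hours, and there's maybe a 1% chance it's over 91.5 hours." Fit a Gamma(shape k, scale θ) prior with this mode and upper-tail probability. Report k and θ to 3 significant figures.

Gamma(k,θ) with k>1 has mode (k−1)θ, so θ = 27.6/(k−1).
Need P(X < 91.5) = 0.99 with θ tied to k this way. Start at k = 2, θ = 27.6: P(X<91.5) ≈ 0.843.
Too low — raise k to concentrate. Iterating converges to k ≈ 4.06.
Then θ = 27.6/(4.06−1) ≈ 9.03.

k ≈ 4.06, θ ≈ 9.03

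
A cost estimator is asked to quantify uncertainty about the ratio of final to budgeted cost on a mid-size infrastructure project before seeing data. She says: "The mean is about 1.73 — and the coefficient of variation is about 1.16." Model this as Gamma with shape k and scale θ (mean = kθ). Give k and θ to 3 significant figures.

For Gamma(k, scale θ): mean = kθ, variance = kθ², so CV = 1/√k.
CV = 1.16, hence k = 1/CV² = 0.743.
Then θ = mean/k = 1.73/0.743 = 2.33.

k ≈ 0.743, θ ≈ 2.33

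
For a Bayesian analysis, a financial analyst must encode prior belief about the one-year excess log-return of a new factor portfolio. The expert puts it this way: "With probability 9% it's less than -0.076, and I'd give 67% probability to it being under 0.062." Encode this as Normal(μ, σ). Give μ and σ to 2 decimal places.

For Normal(μ,σ), the p-quantile is μ + z_p·σ. Here z_{0.09} = -1.341, z_{0.67} = 0.4399.
So -0.076 = μ − 1.341σ and 0.062 = μ + 0.4399σ.
Subtracting: σ = (0.062 − -0.076)/(0.4399 − (-1.341)) = 0.08.
Then μ = -0.076 − (-1.341)·0.08 = 0.03.

μ = 0.03, σ = 0.08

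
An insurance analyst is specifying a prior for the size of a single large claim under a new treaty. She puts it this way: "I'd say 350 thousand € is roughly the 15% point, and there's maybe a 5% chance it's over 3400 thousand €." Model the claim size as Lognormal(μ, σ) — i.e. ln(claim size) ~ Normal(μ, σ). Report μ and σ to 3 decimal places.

If T ~ Lognormal(μ,σ) then ln T ~ Normal(μ,σ), so the p-quantile of ln T is μ + z_p·σ.
ln(350) = 5.858 and ln(3400) = 8.132; z_{0.15} = -1.036, z_{0.95} = 1.645.
σ = (8.132 − 5.858)/(1.645 − (-1.036)) = 0.848.
μ = 5.858 − (-1.036)·0.848 = 6.737.

μ ≈ 6.737, σ ≈ 0.848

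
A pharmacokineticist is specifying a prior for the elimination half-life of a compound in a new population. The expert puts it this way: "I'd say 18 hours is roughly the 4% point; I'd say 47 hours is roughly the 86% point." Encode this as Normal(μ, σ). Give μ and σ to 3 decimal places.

μ = 35.934, σ = 10.244

For Normal(μ,σ), the p-quantile is μ + z_p·σ. Here z_{0.04} = -1.751, z_{0.86} = 1.08.
So 18 = μ − 1.751σ and 47 = μ + 1.08σ.
Subtracting: σ = (47 − 18)/(1.08 − (-1.751)) = 10.244.
Then μ = 18 − (-1.751)·10.244 = 35.934.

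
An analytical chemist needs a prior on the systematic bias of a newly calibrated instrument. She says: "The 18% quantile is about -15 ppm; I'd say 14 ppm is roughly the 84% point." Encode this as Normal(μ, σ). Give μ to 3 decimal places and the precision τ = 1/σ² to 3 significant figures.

μ = -1.100, τ = 0.00434

The p-quantile of Normal(μ,σ) is μ + z_p·σ, with z_{0.18} = -0.9154 and z_{0.84} = 0.9945.
Eliminate σ: μ = (z₂·x₁ − z₁·x₂)/(z₂ − z₁) = (0.9945·-15 − (-0.9154)·14)/1.91 = -1.100.
Then σ = (x₂ − x₁)/(z₂ − z₁) = (14 − -15)/1.91 = 15.185.
Precision τ = 1/σ² = 1/15.18² = 0.00434.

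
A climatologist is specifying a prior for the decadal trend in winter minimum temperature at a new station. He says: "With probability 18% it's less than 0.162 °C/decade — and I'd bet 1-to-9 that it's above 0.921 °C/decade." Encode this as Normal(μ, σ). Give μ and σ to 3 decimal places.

For Normal(μ,σ), the p-quantile is μ + z_p·σ. Here z_{0.18} = -0.9154, z_{0.9} = 1.282.
So 0.162 = μ − 0.9154σ and 0.921 = μ + 1.282σ.
Subtracting: σ = (0.921 − 0.162)/(1.282 − (-0.9154)) = 0.345.
Then μ = 0.162 − (-0.9154)·0.345 = 0.478.

μ = 0.478, σ = 0.345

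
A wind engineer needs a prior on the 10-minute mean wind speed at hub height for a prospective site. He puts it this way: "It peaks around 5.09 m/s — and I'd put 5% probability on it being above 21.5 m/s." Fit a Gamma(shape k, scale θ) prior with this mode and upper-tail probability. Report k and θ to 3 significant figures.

k ≈ 2.2, θ ≈ 4.25

Gamma(k,θ) with k>1 has mode (k−1)θ, so θ = 5.09/(k−1).
Need P(X < 21.5) = 0.95 with θ tied to k this way. Start at k = 2, θ = 5.09: P(X<21.5) ≈ 0.924.
Too low — raise k to concentrate. Iterating converges to k ≈ 2.2.
Then θ = 5.09/(2.2−1) ≈ 4.25.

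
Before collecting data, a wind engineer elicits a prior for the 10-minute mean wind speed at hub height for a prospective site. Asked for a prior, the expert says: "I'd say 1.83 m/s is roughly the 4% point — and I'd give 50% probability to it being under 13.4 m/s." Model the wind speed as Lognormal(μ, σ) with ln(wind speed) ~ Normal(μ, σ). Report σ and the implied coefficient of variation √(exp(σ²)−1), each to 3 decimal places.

If T ~ Lognormal(μ,σ) then ln T ~ Normal(μ,σ), so the p-quantile of ln T is μ + z_p·σ.
ln(1.83) = 0.6043 and ln(13.4) = 2.595; z_{0.04} = -1.751, z_{0.5} = 0.
σ = (2.595 − 0.6043)/(0 − (-1.751)) = 1.137.
μ = 0.6043 − (-1.751)·1.137 = 2.595.
CV = √(exp(σ²)−1) = √(exp(1.2933)−1) = 1.626.

σ ≈ 1.137, CV ≈ 1.626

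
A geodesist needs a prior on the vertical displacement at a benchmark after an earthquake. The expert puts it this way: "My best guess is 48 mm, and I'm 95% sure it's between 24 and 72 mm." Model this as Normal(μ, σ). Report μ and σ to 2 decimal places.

μ = 48.00, σ = 12.25

A symmetric 95% interval runs μ ± z·σ with z = 1.96.
Half-width = 24, so σ = 24/1.96 = 12.25.
μ is the stated best guess, 48.00.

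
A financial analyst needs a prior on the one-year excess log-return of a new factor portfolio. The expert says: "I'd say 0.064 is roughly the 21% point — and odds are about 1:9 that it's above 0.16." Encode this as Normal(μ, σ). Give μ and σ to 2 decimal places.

μ = 0.10, σ = 0.05

For Normal(μ,σ), the p-quantile is μ + z_p·σ. Here z_{0.21} = -0.8064, z_{0.9} = 1.282.
So 0.064 = μ − 0.8064σ and 0.16 = μ + 1.282σ.
Subtracting: σ = (0.16 − 0.064)/(1.282 − (-0.8064)) = 0.05.
Then μ = 0.064 − (-0.8064)·0.05 = 0.10.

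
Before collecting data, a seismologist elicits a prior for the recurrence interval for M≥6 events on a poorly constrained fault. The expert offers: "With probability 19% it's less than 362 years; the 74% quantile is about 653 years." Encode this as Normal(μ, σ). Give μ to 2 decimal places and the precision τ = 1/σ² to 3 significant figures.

μ = 529.93, τ = 2.73e-05

For Normal(μ,σ), the p-quantile is μ + z_p·σ. Here z_{0.19} = -0.8779, z_{0.74} = 0.6433.
So 362 = μ − 0.8779σ and 653 = μ + 0.6433σ.
Subtracting: σ = (653 − 362)/(0.6433 − (-0.8779)) = 191.29.
Then μ = 362 − (-0.8779)·191.29 = 529.93.
Precision τ = 1/σ² = 1/191.3² = 2.73e-05.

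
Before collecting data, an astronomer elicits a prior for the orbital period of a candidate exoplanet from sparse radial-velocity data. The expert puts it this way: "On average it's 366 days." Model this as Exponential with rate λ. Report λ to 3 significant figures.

λ ≈ 0.00273

Exponential mean = 1/λ, so λ = 1/366.0 = 0.00273.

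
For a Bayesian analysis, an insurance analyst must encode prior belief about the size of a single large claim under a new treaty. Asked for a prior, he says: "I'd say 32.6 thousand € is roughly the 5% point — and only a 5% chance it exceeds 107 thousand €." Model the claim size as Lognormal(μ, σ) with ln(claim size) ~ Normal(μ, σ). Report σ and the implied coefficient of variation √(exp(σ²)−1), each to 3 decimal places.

If T ~ Lognormal(μ,σ) then ln T ~ Normal(μ,σ), so the p-quantile of ln T is μ + z_p·σ.
ln(32.6) = 3.484 and ln(107) = 4.673; z_{0.05} = -1.645, z_{0.95} = 1.645.
σ = (4.673 − 3.484)/(1.645 − (-1.645)) = 0.361.
μ = 3.484 − (-1.645)·0.361 = 4.079.
CV = √(exp(σ²)−1) = √(exp(0.1305)−1) = 0.373.

σ ≈ 0.361, CV ≈ 0.373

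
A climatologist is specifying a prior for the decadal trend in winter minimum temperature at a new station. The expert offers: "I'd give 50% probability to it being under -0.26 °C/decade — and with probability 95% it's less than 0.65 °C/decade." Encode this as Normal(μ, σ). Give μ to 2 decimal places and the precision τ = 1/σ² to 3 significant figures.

μ = -0.26, τ = 3.27

The p-quantile of Normal(μ,σ) is μ + z_p·σ, with z_{0.5} = 0 and z_{0.95} = 1.645.
Eliminate σ: μ = (z₂·x₁ − z₁·x₂)/(z₂ − z₁) = (1.645·-0.26 − (0)·0.65)/1.645 = -0.26.
Then σ = (x₂ − x₁)/(z₂ − z₁) = (0.65 − -0.26)/1.645 = 0.55.
Precision τ = 1/σ² = 1/0.5532² = 3.27.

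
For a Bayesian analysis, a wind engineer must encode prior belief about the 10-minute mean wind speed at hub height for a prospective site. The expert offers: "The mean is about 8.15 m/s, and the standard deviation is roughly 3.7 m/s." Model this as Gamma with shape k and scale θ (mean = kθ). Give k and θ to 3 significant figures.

k ≈ 4.85, θ ≈ 1.68

For Gamma(k, scale θ): mean = kθ, variance = kθ², so CV = 1/√k.
CV = SD/mean = 3.7/8.15 = 0.454, hence k = 1/CV² = 4.85.
Then θ = mean/k = 8.15/4.85 = 1.68.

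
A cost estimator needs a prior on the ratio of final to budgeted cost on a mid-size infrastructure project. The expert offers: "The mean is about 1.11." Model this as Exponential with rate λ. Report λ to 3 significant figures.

Exponential mean = 1/λ, so λ = 1/1.11 = 0.901.

λ ≈ 0.901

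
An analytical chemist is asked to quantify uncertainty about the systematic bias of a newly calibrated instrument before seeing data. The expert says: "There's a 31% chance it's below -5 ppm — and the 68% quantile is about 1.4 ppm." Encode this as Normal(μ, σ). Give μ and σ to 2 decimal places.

μ = -1.71, σ = 6.64

The p-quantile of Normal(μ,σ) is μ + z_p·σ, with z_{0.31} = -0.4959 and z_{0.68} = 0.4677.
Eliminate σ: μ = (z₂·x₁ − z₁·x₂)/(z₂ − z₁) = (0.4677·-5 − (-0.4959)·1.4)/0.9635 = -1.71.
Then σ = (x₂ − x₁)/(z₂ − z₁) = (1.4 − -5)/0.9635 = 6.64.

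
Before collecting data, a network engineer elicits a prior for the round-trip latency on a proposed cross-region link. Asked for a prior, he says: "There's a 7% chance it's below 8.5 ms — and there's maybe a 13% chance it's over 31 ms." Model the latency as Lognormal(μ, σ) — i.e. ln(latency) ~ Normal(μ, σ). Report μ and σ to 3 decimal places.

μ ≈ 2.874, σ ≈ 0.497

If T ~ Lognormal(μ,σ) then ln T ~ Normal(μ,σ), so the p-quantile of ln T is μ + z_p·σ.
ln(8.5) = 2.14 and ln(31) = 3.434; z_{0.07} = -1.476, z_{0.87} = 1.126.
σ = (3.434 − 2.14)/(1.126 − (-1.476)) = 0.497.
μ = 2.14 − (-1.476)·0.497 = 2.874.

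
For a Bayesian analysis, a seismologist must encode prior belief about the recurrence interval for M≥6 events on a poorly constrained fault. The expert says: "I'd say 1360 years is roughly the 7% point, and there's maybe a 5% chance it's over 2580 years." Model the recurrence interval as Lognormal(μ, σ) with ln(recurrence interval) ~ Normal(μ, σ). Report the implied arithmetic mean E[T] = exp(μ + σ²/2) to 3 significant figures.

E[T] ≈ 1880 years

If T ~ Lognormal(μ,σ) then ln T ~ Normal(μ,σ), so the p-quantile of ln T is μ + z_p·σ.
ln(1360) = 7.215 and ln(2580) = 7.856; z_{0.07} = -1.476, z_{0.95} = 1.645.
σ = (7.856 − 7.215)/(1.645 − (-1.476)) = 0.205.
μ = 7.215 − (-1.476)·0.205 = 7.518.
E[T] = exp(μ + σ²/2) = exp(7.518 + 0.0211) = 1880 years.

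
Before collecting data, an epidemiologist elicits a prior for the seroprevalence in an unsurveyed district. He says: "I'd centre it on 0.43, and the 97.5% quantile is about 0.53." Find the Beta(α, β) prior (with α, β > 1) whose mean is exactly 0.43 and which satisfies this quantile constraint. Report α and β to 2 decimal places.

α ≈ 41.01, β ≈ 54.37

With mean 0.43 fixed, write α = 0.43s, β = 0.57s where s = α+β.
Need P(θ < 0.53) = 0.975 under Beta(0.43s, 0.57s). Normal approximation: (q−m)/√(m(1−m)/s) ≈ z_{0.975} = 1.96, so s ≈ 0.43·0.57·(1.96)²/(0.53−0.43)² = 94.2.
At s = 94.2: P(θ<0.53) ≈ 0.974. Adjusting to match 0.975 gives s ≈ 95.38.
So α = 0.43·95.38 ≈ 41.01, β = 0.57·95.38 ≈ 54.37.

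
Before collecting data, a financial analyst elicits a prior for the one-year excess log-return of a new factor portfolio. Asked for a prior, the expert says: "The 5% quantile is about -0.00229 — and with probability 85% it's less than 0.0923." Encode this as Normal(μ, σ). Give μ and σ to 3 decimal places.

For Normal(μ,σ), the p-quantile is μ + z_p·σ. Here z_{0.05} = -1.645, z_{0.85} = 1.036.
So -0.00229 = μ − 1.645σ and 0.0923 = μ + 1.036σ.
Subtracting: σ = (0.0923 − -0.00229)/(1.036 − (-1.645)) = 0.035.
Then μ = -0.00229 − (-1.645)·0.035 = 0.056.

μ = 0.056, σ = 0.035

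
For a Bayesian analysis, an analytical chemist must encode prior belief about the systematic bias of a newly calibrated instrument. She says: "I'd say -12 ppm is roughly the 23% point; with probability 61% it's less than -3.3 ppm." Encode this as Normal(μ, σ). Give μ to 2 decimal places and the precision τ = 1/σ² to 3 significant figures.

μ = -5.69, τ = 0.0137

For Normal(μ,σ), the p-quantile is μ + z_p·σ. Here z_{0.23} = -0.7388, z_{0.61} = 0.2793.
So -12 = μ − 0.7388σ and -3.3 = μ + 0.2793σ.
Subtracting: σ = (-3.3 − -12)/(0.2793 − (-0.7388)) = 8.54.
Then μ = -12 − (-0.7388)·8.54 = -5.69.
Precision τ = 1/σ² = 1/8.545² = 0.0137.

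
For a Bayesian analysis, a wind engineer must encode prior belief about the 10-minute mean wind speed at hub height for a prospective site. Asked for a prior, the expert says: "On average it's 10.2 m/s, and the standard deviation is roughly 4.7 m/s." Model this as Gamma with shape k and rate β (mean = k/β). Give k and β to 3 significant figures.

For Gamma(k, rate β): mean = k/β, variance = k/β², so CV = 1/√k.
CV = SD/mean = 4.7/10.2 = 0.4608, hence k = 1/CV² = 4.71.
Then β = k/mean = 4.71/10.2 = 0.462.

k ≈ 4.71, β ≈ 0.462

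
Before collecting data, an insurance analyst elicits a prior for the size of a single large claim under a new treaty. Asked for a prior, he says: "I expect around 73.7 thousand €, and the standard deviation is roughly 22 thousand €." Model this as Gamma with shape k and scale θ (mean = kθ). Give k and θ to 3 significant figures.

k ≈ 11.2, θ ≈ 6.57

For Gamma(k, scale θ): mean = kθ, variance = kθ², so CV = 1/√k.
CV = SD/mean = 22/73.7 = 0.2985, hence k = 1/CV² = 11.2.
Then θ = mean/k = 73.7/11.2 = 6.57.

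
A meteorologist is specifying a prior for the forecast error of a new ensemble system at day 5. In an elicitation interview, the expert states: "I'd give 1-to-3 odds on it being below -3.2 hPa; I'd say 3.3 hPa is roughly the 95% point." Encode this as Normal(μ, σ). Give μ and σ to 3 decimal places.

For Normal(μ,σ), the p-quantile is μ + z_p·σ. Here z_{0.25} = -0.6745, z_{0.95} = 1.645.
So -3.2 = μ − 0.6745σ and 3.3 = μ + 1.645σ.
Subtracting: σ = (3.3 − -3.2)/(1.645 − (-0.6745)) = 2.803.
Then μ = -3.2 − (-0.6745)·2.803 = -1.310.

μ = -1.310, σ = 2.803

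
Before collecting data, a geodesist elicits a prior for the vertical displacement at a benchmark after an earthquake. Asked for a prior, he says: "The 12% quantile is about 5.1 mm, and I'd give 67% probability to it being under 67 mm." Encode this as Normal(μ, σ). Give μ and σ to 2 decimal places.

The p-quantile of Normal(μ,σ) is μ + z_p·σ, with z_{0.12} = -1.175 and z_{0.67} = 0.4399.
Eliminate σ: μ = (z₂·x₁ − z₁·x₂)/(z₂ − z₁) = (0.4399·5.1 − (-1.175)·67)/1.615 = 50.14.
Then σ = (x₂ − x₁)/(z₂ − z₁) = (67 − 5.1)/1.615 = 38.33.

μ = 50.14, σ = 38.33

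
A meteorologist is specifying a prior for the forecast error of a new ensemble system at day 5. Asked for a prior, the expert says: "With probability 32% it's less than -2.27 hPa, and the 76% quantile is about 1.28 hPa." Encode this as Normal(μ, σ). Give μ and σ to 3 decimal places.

The p-quantile of Normal(μ,σ) is μ + z_p·σ, with z_{0.32} = -0.4677 and z_{0.76} = 0.7063.
Eliminate σ: μ = (z₂·x₁ − z₁·x₂)/(z₂ − z₁) = (0.7063·-2.27 − (-0.4677)·1.28)/1.174 = -0.856.
Then σ = (x₂ − x₁)/(z₂ − z₁) = (1.28 − -2.27)/1.174 = 3.024.

μ = -0.856, σ = 3.024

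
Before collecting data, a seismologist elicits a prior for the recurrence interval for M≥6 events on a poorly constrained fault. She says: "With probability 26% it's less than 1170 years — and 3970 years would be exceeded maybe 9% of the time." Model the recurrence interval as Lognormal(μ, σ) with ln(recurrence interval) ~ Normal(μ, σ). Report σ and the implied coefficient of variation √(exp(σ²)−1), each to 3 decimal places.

σ ≈ 0.616, CV ≈ 0.679

If T ~ Lognormal(μ,σ) then ln T ~ Normal(μ,σ), so the p-quantile of ln T is μ + z_p·σ.
ln(1170) = 7.065 and ln(3970) = 8.287; z_{0.26} = -0.6433, z_{0.91} = 1.341.
σ = (8.287 − 7.065)/(1.341 − (-0.6433)) = 0.616.
μ = 7.065 − (-0.6433)·0.616 = 7.461.
CV = √(exp(σ²)−1) = √(exp(0.3792)−1) = 0.679.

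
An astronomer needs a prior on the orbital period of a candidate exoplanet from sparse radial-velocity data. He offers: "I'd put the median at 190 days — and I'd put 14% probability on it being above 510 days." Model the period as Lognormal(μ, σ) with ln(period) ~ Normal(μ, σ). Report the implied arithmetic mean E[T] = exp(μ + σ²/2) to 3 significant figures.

If T ~ Lognormal(μ,σ) then ln T ~ Normal(μ,σ), so the p-quantile of ln T is μ + z_p·σ.
ln(190) = 5.247 and ln(510) = 6.234; z_{0.5} = 0, z_{0.86} = 1.08.
σ = (6.234 − 5.247)/(1.08 − (0)) = 0.914.
μ = 5.247 − (0)·0.914 = 5.247.
E[T] = exp(μ + σ²/2) = exp(5.247 + 0.4177) = 289 days.

E[T] ≈ 289 days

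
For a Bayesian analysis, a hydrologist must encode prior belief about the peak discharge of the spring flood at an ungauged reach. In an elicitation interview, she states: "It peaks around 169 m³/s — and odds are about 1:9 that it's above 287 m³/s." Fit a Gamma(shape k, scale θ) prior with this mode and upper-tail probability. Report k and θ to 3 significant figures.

k ≈ 7.75, θ ≈ 25

Gamma(k,θ) with k>1 has mode (k−1)θ, so θ = 169/(k−1).
Need P(X < 287) = 0.9 with θ tied to k this way. Start at k = 2, θ = 169: P(X<287) ≈ 0.506.
Too low — raise k to concentrate. Iterating converges to k ≈ 7.75.
Then θ = 169/(7.75−1) ≈ 25.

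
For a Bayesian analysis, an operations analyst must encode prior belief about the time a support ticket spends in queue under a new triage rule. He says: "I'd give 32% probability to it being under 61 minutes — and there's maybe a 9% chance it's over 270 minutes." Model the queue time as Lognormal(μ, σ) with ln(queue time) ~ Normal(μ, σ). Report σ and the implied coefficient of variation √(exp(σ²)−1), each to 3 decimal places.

σ ≈ 0.823, CV ≈ 0.983

If T ~ Lognormal(μ,σ) then ln T ~ Normal(μ,σ), so the p-quantile of ln T is μ + z_p·σ.
ln(61) = 4.111 and ln(270) = 5.598; z_{0.32} = -0.4677, z_{0.91} = 1.341.
σ = (5.598 − 4.111)/(1.341 − (-0.4677)) = 0.823.
μ = 4.111 − (-0.4677)·0.823 = 4.496.
CV = √(exp(σ²)−1) = √(exp(0.6766)−1) = 0.983.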